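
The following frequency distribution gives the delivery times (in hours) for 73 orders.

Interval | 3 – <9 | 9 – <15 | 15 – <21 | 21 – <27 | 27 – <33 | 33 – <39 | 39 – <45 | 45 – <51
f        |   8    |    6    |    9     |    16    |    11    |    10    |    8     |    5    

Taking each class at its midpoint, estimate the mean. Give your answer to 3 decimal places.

Midpoints: 6, 12, 18, 24, 30, 36, 42, 48
Σfm = 8×6 + 6×12 + 9×18 + 16×24 + 11×30 + 10×36 + 8×42 + 5×48 = 1932
n = Σf = 73
Mean = 1932 / 73 = 26.4658

26.466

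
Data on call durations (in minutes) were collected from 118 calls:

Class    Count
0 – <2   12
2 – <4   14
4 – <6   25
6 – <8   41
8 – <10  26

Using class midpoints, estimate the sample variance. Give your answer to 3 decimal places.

Midpoints: 1, 3, 5, 7, 9
n = 118, Σfm = 700, mean = 5.9322
Σfm² = 4878
Σf(m − x̄)² = Σfm² − (Σfm)²/n = 4878 − 700²/118 = 725.4576
Sample variance = 725.4576 / 117 = 6.2005

6.200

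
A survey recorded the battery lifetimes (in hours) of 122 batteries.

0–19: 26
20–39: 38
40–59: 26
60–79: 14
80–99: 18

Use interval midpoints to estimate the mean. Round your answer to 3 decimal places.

42.943

Midpoints: 9.5, 29.5, 49.5, 69.5, 89.5
Σfm = 26×9.5 + 38×29.5 + 26×49.5 + 14×69.5 + 18×89.5 = 5239
n = Σf = 122
Mean = 5239 / 122 = 42.9426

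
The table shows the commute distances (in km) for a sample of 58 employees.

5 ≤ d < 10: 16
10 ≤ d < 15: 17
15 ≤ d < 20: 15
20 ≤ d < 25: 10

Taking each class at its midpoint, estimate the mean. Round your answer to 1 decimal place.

14.1

Midpoints: 7.5, 12.5, 17.5, 22.5
Σfm = 16×7.5 + 17×12.5 + 15×17.5 + 10×22.5 = 820
n = Σf = 58
Mean = 820 / 58 = 14.1379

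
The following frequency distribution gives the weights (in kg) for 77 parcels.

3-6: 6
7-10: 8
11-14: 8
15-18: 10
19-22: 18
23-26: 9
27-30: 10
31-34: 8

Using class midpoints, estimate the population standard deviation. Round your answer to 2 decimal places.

8.22

Midpoints: 4.5, 8.5, 12.5, 16.5, 20.5, 24.5, 28.5, 32.5
n = 77, Σfm = 1494.5, mean = 19.4091
Σfm² = 34211.25
Σf(m − x̄)² = Σfm² − (Σfm)²/n = 34211.25 − 1494.5²/77 = 5204.3636
Population variance = 5204.3636 / 77 = 67.5891
Standard deviation = √67.5891 = 8.2213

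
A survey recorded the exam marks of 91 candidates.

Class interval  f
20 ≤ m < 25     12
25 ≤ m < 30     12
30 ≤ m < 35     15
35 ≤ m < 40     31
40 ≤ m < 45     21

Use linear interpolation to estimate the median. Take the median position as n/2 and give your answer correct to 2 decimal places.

Cumulative frequencies: 12, 24, 39, 70, 91
n = 91; position = n/2 = 45.5.
This falls in the class 35 ≤ m < 40: L = 35, F = 39, f = 31, h = 5.
Median ≈ 35 + ((45.5 − 39) / 31) × 5 = 36.0484

36.05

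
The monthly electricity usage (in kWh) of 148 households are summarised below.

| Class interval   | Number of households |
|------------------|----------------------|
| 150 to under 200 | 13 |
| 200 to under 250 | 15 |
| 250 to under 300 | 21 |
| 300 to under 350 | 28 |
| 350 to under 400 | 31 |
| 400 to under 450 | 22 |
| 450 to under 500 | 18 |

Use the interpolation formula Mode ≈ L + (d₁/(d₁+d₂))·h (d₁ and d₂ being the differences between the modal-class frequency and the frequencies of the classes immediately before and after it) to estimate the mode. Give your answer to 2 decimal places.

Modal class: 350 to under 400 (highest frequency 31).
d₁ = 31 − 28 = 3, d₂ = 31 − 22 = 9
Mode ≈ 350 + (3/(3+9)) × 50 = 350 + 12.5000 = 362.5000

362.50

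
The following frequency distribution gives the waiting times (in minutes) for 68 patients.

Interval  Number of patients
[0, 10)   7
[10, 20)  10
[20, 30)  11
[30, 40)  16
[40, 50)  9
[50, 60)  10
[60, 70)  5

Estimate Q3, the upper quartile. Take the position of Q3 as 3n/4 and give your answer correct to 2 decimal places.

Cumulative frequencies: 7, 17, 28, 44, 53, 63, 68
n = 68; position = 3n/4 = 51.
This falls in the class [40, 50): L = 40, F = 44, f = 9, h = 10.
Upper quartile ≈ 40 + ((51 − 44) / 9) × 10 = 47.7778

47.78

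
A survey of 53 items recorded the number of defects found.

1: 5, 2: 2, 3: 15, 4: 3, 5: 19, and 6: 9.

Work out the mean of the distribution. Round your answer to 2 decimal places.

Values: 1, 2, 3, 4, 5, 6
Σfx = 5×1 + 2×2 + 15×3 + 3×4 + 19×5 + 9×6 = 215
n = Σf = 53
Mean = 215 / 53 = 4.0566

4.06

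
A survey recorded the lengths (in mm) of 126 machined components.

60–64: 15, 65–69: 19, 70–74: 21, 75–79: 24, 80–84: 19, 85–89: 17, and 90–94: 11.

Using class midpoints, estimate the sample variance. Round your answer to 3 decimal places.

83.086

Midpoints: 62, 67, 72, 77, 82, 87, 92
n = 126, Σfm = 9612, mean = 76.2857
Σfm² = 743644
Σf(m − x̄)² = Σfm² − (Σfm)²/n = 743644 − 9612²/126 = 10385.7143
Sample variance = 10385.7143 / 125 = 83.0857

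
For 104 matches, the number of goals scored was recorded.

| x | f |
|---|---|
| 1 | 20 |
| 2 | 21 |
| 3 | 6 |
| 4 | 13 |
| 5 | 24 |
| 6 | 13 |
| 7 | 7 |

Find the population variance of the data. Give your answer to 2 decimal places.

3.81

Values: 1, 2, 3, 4, 5, 6, 7
n = 104, Σfx = 379, mean = 3.6442
Σfx² = 1777
Σf(x − x̄)² = Σfx² − (Σfx)²/n = 1777 − 379²/104 = 395.8365
Population variance = 395.8365 / 104 = 3.8061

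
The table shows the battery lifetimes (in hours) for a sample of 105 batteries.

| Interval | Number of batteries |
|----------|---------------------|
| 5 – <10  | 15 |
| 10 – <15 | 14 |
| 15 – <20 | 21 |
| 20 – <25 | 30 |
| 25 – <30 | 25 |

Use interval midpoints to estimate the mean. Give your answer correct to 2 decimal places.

19.21

Midpoints: 7.5, 12.5, 17.5, 22.5, 27.5
Σfm = 15×7.5 + 14×12.5 + 21×17.5 + 30×22.5 + 25×27.5 = 2017.5
n = Σf = 105
Mean = 2017.5 / 105 = 19.2143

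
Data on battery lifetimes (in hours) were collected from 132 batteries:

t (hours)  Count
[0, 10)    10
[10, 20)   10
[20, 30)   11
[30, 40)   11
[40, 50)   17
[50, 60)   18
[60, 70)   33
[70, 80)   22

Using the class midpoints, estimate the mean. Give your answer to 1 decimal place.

48.6

Midpoints: 5, 15, 25, 35, 45, 55, 65, 75
Σfm = 10×5 + 10×15 + 11×25 + 11×35 + 17×45 + 18×55 + 33×65 + 22×75 = 6410
n = Σf = 132
Mean = 6410 / 132 = 48.5606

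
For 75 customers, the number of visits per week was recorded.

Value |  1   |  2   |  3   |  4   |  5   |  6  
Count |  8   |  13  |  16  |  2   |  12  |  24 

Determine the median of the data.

4

Cumulative frequencies: 8, 21, 37, 39, 51, 75
n = 75, so the median is the value in position (n+1)/2 = 38.
Position 38 falls at value 4.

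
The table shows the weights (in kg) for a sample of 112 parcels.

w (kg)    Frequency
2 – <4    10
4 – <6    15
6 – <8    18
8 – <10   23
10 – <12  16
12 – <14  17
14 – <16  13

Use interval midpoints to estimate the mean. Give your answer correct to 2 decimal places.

9.20

Midpoints: 3, 5, 7, 9, 11, 13, 15
Σfm = 10×3 + 15×5 + 18×7 + 23×9 + 16×11 + 17×13 + 13×15 = 1030
n = Σf = 112
Mean = 1030 / 112 = 9.1964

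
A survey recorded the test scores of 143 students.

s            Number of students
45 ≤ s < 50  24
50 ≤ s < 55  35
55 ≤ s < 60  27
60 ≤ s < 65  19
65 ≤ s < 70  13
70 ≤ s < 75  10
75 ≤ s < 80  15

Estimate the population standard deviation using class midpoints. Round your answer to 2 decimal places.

9.47

Midpoints: 47.5, 52.5, 57.5, 62.5, 67.5, 72.5, 77.5
n = 143, Σfm = 8482.5, mean = 59.3182
Σfm² = 515993.75
Σf(m − x̄)² = Σfm² − (Σfm)²/n = 515993.75 − 8482.5²/143 = 12827.2727
Population variance = 12827.2727 / 143 = 89.7012
Standard deviation = √89.7012 = 9.4711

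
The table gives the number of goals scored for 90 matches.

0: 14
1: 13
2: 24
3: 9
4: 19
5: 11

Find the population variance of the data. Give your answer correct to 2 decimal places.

2.62

Values: 0, 1, 2, 3, 4, 5
n = 90, Σfx = 219, mean = 2.4333
Σfx² = 769
Σf(x − x̄)² = Σfx² − (Σfx)²/n = 769 − 219²/90 = 236.1000
Population variance = 236.1000 / 90 = 2.6233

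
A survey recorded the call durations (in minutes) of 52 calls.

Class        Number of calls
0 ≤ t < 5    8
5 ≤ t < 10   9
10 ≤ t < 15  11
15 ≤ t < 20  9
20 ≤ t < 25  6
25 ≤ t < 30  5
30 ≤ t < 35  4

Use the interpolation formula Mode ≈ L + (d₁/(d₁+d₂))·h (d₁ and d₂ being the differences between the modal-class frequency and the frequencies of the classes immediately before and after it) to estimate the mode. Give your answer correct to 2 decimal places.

12.50

Modal class: 10 ≤ t < 15 (highest frequency 11).
d₁ = 11 − 9 = 2, d₂ = 11 − 9 = 2
Mode ≈ 10 + (2/(2+2)) × 5 = 10 + 2.5000 = 12.5000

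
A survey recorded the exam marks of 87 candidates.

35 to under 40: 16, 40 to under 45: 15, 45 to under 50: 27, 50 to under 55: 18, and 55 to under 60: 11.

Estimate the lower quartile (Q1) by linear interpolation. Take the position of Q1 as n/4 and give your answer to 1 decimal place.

Cumulative frequencies: 16, 31, 58, 76, 87
n = 87; position = n/4 = 21.75.
This falls in the class 40 to under 45: L = 40, F = 16, f = 15, h = 5.
Lower quartile ≈ 40 + ((21.75 − 16) / 15) × 5 = 41.9167

41.9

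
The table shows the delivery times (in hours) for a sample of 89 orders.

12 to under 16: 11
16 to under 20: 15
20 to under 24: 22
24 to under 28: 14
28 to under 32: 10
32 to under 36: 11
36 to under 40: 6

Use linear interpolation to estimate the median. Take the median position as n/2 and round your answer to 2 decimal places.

Cumulative frequencies: 11, 26, 48, 62, 72, 83, 89
n = 89; position = n/2 = 44.5.
This falls in the class 20 to under 24: L = 20, F = 26, f = 22, h = 4.
Median ≈ 20 + ((44.5 − 26) / 22) × 4 = 23.3636

23.36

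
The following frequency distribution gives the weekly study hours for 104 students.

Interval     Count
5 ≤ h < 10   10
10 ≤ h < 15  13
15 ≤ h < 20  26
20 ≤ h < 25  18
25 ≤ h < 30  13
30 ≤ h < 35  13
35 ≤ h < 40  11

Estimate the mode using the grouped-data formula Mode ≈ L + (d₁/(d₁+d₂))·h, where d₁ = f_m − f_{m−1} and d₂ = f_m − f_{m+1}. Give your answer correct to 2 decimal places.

Modal class: 15 ≤ h < 20 (highest frequency 26).
d₁ = 26 − 13 = 13, d₂ = 26 − 18 = 8
Mode ≈ 15 + (13/(13+8)) × 5 = 15 + 3.0952 = 18.0952

18.10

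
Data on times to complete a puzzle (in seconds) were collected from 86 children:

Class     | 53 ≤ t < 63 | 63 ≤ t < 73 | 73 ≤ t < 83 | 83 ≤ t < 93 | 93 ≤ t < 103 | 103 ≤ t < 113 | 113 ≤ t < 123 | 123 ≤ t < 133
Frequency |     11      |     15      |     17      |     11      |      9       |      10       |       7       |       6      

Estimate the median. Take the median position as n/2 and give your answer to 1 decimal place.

83.0

Cumulative frequencies: 11, 26, 43, 54, 63, 73, 80, 86
n = 86; position = n/2 = 43.
This falls in the class 73 ≤ t < 83: L = 73, F = 26, f = 17, h = 10.
Median ≈ 73 + ((43 − 26) / 17) × 10 = 83.0000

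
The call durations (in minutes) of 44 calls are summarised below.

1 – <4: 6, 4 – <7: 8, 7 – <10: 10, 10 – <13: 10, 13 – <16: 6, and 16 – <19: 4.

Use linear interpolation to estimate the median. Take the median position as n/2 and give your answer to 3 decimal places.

9.400

Cumulative frequencies: 6, 14, 24, 34, 40, 44
n = 44; position = n/2 = 22.
This falls in the class 7 – <10: L = 7, F = 14, f = 10, h = 3.
Median ≈ 7 + ((22 − 14) / 10) × 3 = 9.4000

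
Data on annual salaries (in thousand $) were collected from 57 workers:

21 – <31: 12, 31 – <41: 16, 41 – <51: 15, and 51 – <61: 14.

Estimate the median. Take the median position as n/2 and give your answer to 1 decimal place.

Cumulative frequencies: 12, 28, 43, 57
n = 57; position = n/2 = 28.5.
This falls in the class 41 – <51: L = 41, F = 28, f = 15, h = 10.
Median ≈ 41 + ((28.5 − 28) / 15) × 10 = 41.3333

41.3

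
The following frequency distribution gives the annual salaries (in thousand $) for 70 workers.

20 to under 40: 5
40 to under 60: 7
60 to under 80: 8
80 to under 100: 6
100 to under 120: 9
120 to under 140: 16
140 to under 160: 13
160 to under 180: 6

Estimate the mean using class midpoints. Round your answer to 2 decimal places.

109.14

Midpoints: 30, 50, 70, 90, 110, 130, 150, 170
Σfm = 5×30 + 7×50 + 8×70 + 6×90 + 9×110 + 16×130 + 13×150 + 6×170 = 7640
n = Σf = 70
Mean = 7640 / 70 = 109.1429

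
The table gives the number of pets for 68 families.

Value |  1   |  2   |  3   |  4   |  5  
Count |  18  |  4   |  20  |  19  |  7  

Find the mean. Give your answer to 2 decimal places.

2.90

Values: 1, 2, 3, 4, 5
Σfx = 18×1 + 4×2 + 20×3 + 19×4 + 7×5 = 197
n = Σf = 68
Mean = 197 / 68 = 2.8971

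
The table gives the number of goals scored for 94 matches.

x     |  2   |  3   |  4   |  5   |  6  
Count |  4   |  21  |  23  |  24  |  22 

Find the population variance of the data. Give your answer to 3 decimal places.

Values: 2, 3, 4, 5, 6
n = 94, Σfx = 415, mean = 4.4149
Σfx² = 1965
Σf(x − x̄)² = Σfx² − (Σfx)²/n = 1965 − 415²/94 = 132.8191
Population variance = 132.8191 / 94 = 1.4130

1.413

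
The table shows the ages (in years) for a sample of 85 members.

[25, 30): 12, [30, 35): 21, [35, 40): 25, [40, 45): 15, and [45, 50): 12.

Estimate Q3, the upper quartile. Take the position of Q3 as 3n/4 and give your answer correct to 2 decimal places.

Cumulative frequencies: 12, 33, 58, 73, 85
n = 85; position = 3n/4 = 63.75.
This falls in the class [40, 45): L = 40, F = 58, f = 15, h = 5.
Upper quartile ≈ 40 + ((63.75 − 58) / 15) × 5 = 41.9167

41.92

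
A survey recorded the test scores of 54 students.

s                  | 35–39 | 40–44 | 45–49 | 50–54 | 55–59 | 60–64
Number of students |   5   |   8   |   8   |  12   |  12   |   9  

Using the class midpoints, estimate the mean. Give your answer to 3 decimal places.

Midpoints: 37, 42, 47, 52, 57, 62
Σfm = 5×37 + 8×42 + 8×47 + 12×52 + 12×57 + 9×62 = 2763
n = Σf = 54
Mean = 2763 / 54 = 51.1667

51.167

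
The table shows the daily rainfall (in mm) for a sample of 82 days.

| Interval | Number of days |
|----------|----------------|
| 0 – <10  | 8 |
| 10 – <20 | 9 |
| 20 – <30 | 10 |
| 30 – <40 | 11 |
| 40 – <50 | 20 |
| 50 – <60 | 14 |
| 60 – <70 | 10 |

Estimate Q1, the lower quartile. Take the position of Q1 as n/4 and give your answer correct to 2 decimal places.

23.50

Cumulative frequencies: 8, 17, 27, 38, 58, 72, 82
n = 82; position = n/4 = 20.5.
This falls in the class 20 – <30: L = 20, F = 17, f = 10, h = 10.
Lower quartile ≈ 20 + ((20.5 − 17) / 10) × 10 = 23.5000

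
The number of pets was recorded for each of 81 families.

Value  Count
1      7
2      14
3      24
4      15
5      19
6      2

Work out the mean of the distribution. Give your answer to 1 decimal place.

Values: 1, 2, 3, 4, 5, 6
Σfx = 7×1 + 14×2 + 24×3 + 15×4 + 19×5 + 2×6 = 274
n = Σf = 81
Mean = 274 / 81 = 3.3827

3.4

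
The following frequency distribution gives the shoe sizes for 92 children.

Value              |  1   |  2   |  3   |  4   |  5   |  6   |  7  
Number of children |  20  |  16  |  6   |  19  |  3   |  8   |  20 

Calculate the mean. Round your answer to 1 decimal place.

3.8

Values: 1, 2, 3, 4, 5, 6, 7
Σfx = 20×1 + 16×2 + 6×3 + 19×4 + 3×5 + 8×6 + 20×7 = 349
n = Σf = 92
Mean = 349 / 92 = 3.7935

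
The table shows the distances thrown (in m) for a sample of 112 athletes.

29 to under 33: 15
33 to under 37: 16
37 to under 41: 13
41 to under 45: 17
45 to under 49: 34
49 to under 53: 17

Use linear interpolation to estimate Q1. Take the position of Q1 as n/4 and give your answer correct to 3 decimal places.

Cumulative frequencies: 15, 31, 44, 61, 95, 112
n = 112; position = n/4 = 28.
This falls in the class 33 to under 37: L = 33, F = 15, f = 16, h = 4.
Lower quartile ≈ 33 + ((28 − 15) / 16) × 4 = 36.2500

36.250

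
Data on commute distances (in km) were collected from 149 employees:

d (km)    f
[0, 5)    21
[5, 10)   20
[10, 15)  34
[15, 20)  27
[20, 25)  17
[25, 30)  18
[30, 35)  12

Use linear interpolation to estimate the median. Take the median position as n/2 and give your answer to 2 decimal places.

Cumulative frequencies: 21, 41, 75, 102, 119, 137, 149
n = 149; position = n/2 = 74.5.
This falls in the class [10, 15): L = 10, F = 41, f = 34, h = 5.
Median ≈ 10 + ((74.5 − 41) / 34) × 5 = 14.9265

14.93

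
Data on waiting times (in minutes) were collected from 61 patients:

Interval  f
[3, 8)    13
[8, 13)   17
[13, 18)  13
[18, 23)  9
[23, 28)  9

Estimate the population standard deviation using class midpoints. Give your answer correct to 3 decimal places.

Midpoints: 5.5, 10.5, 15.5, 20.5, 25.5
n = 61, Σfm = 865.5, mean = 14.1885
Σfm² = 15025.25
Σf(m − x̄)² = Σfm² − (Σfm)²/n = 15025.25 − 865.5²/61 = 2745.0820
Population variance = 2745.0820 / 61 = 45.0013
Standard deviation = √45.0013 = 6.7083

6.708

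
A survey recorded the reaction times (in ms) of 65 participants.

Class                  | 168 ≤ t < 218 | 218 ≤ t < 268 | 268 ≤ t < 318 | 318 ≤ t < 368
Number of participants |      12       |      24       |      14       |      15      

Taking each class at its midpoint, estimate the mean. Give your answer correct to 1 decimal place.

267.6

Midpoints: 193, 243, 293, 343
Σfm = 12×193 + 24×243 + 14×293 + 15×343 = 17395
n = Σf = 65
Mean = 17395 / 65 = 267.6154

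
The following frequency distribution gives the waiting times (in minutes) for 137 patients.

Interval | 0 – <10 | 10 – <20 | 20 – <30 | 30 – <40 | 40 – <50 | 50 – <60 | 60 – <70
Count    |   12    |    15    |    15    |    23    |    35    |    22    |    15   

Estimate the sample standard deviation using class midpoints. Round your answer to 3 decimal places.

17.730

Midpoints: 5, 15, 25, 35, 45, 55, 65
n = 137, Σfm = 5225, mean = 38.1387
Σfm² = 242025
Σf(m − x̄)² = Σfm² − (Σfm)²/n = 242025 − 5225²/137 = 42750.3650
Sample variance = 42750.3650 / 136 = 314.3409
Standard deviation = √314.3409 = 17.7297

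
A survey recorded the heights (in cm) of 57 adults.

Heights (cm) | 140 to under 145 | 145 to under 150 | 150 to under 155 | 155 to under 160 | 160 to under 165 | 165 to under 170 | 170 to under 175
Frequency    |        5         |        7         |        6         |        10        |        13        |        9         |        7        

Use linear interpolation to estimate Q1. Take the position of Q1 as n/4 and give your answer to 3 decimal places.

Cumulative frequencies: 5, 12, 18, 28, 41, 50, 57
n = 57; position = n/4 = 14.25.
This falls in the class 150 to under 155: L = 150, F = 12, f = 6, h = 5.
Lower quartile ≈ 150 + ((14.25 − 12) / 6) × 5 = 151.8750

151.875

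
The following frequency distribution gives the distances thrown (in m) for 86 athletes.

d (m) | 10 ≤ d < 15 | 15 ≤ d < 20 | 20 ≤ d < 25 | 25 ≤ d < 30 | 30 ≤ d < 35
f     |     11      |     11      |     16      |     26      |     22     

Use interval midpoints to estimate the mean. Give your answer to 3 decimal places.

24.651

Midpoints: 12.5, 17.5, 22.5, 27.5, 32.5
Σfm = 11×12.5 + 11×17.5 + 16×22.5 + 26×27.5 + 22×32.5 = 2120
n = Σf = 86
Mean = 2120 / 86 = 24.6512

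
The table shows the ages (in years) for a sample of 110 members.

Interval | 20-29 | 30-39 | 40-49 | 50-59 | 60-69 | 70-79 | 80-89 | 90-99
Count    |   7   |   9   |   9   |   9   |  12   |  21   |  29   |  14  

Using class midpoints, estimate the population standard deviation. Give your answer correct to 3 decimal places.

Midpoints: 24.5, 34.5, 44.5, 54.5, 64.5, 74.5, 84.5, 94.5
n = 110, Σfm = 7485, mean = 68.0455
Σfm² = 558037.5
Σf(m − x̄)² = Σfm² − (Σfm)²/n = 558037.5 − 7485²/110 = 48717.2727
Population variance = 48717.2727 / 110 = 442.8843
Standard deviation = √442.8843 = 21.0448

21.045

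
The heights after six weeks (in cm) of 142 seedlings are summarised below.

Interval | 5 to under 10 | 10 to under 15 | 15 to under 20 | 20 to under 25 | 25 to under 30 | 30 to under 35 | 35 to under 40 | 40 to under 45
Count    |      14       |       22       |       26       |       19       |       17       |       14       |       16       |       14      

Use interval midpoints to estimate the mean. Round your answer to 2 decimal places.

23.80

Midpoints: 7.5, 12.5, 17.5, 22.5, 27.5, 32.5, 37.5, 42.5
Σfm = 14×7.5 + 22×12.5 + 26×17.5 + 19×22.5 + 17×27.5 + 14×32.5 + 16×37.5 + 14×42.5 = 3380
n = Σf = 142
Mean = 3380 / 142 = 23.8028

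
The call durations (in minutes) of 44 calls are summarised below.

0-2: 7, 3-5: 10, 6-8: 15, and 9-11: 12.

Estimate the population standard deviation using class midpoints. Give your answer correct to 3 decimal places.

Midpoints: 1, 4, 7, 10
n = 44, Σfm = 272, mean = 6.1818
Σfm² = 2102
Σf(m − x̄)² = Σfm² − (Σfm)²/n = 2102 − 272²/44 = 420.5455
Population variance = 420.5455 / 44 = 9.5579
Standard deviation = √9.5579 = 3.0916

3.092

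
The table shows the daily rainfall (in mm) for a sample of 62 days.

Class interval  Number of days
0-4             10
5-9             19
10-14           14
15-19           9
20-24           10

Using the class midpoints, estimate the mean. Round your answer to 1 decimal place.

11.2

Midpoints: 2, 7, 12, 17, 22
Σfm = 10×2 + 19×7 + 14×12 + 9×17 + 10×22 = 694
n = Σf = 62
Mean = 694 / 62 = 11.1935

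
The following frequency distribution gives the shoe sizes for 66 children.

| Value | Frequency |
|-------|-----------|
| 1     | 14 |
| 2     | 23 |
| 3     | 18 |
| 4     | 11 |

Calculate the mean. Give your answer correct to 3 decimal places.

Values: 1, 2, 3, 4
Σfx = 14×1 + 23×2 + 18×3 + 11×4 = 158
n = Σf = 66
Mean = 158 / 66 = 2.3939

2.394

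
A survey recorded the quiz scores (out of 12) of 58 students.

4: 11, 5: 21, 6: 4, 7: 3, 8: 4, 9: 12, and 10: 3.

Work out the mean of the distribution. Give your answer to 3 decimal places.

Values: 4, 5, 6, 7, 8, 9, 10
Σfx = 11×4 + 21×5 + 4×6 + 3×7 + 4×8 + 12×9 + 3×10 = 364
n = Σf = 58
Mean = 364 / 58 = 6.2759

6.276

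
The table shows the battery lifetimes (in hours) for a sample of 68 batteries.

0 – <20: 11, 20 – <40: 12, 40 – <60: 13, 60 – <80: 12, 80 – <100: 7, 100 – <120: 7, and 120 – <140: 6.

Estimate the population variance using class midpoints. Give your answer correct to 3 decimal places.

Midpoints: 10, 30, 50, 70, 90, 110, 130
n = 68, Σfm = 4140, mean = 60.8824
Σfm² = 346000
Σf(m − x̄)² = Σfm² − (Σfm)²/n = 346000 − 4140²/68 = 93947.0588
Population variance = 93947.0588 / 68 = 1381.5744

1381.574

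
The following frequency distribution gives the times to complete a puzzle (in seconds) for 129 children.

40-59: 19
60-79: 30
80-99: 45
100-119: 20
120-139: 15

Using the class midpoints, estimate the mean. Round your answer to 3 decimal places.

86.709

Midpoints: 49.5, 69.5, 89.5, 109.5, 129.5
Σfm = 19×49.5 + 30×69.5 + 45×89.5 + 20×109.5 + 15×129.5 = 11185.5
n = Σf = 129
Mean = 11185.5 / 129 = 86.7093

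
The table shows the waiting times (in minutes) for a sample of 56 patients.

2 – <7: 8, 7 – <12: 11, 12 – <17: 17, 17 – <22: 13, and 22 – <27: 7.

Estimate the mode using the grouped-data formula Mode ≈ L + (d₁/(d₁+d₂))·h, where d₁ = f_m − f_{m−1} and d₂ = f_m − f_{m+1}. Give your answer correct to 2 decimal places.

Modal class: 12 – <17 (highest frequency 17).
d₁ = 17 − 11 = 6, d₂ = 17 − 13 = 4
Mode ≈ 12 + (6/(6+4)) × 5 = 12 + 3.0000 = 15.0000

15.00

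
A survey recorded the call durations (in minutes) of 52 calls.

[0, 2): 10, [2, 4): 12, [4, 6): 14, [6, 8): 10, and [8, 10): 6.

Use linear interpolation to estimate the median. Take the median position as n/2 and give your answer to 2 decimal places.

4.57

Cumulative frequencies: 10, 22, 36, 46, 52
n = 52; position = n/2 = 26.
This falls in the class [4, 6): L = 4, F = 22, f = 14, h = 2.
Median ≈ 4 + ((26 − 22) / 14) × 2 = 4.5714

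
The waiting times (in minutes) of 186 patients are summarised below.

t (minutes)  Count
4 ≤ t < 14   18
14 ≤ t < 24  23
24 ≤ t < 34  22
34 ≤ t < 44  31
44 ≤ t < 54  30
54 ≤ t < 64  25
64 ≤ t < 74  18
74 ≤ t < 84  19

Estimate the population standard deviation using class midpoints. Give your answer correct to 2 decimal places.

21.13

Midpoints: 9, 19, 29, 39, 49, 59, 69, 79
n = 186, Σfm = 8134, mean = 43.7312
Σfm² = 438746
Σf(m − x̄)² = Σfm² − (Σfm)²/n = 438746 − 8134²/186 = 83036.5591
Population variance = 83036.5591 / 186 = 446.4331
Standard deviation = √446.4331 = 21.1290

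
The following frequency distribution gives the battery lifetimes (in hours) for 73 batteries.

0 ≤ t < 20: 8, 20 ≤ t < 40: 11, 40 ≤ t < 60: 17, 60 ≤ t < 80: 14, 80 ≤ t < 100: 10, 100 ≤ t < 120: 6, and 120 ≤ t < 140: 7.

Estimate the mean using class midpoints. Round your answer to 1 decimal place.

64.5

Midpoints: 10, 30, 50, 70, 90, 110, 130
Σfm = 8×10 + 11×30 + 17×50 + 14×70 + 10×90 + 6×110 + 7×130 = 4710
n = Σf = 73
Mean = 4710 / 73 = 64.5205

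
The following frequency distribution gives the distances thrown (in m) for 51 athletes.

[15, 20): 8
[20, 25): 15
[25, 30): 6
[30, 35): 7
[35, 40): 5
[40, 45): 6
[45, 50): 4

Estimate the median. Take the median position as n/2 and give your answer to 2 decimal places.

Cumulative frequencies: 8, 23, 29, 36, 41, 47, 51
n = 51; position = n/2 = 25.5.
This falls in the class [25, 30): L = 25, F = 23, f = 6, h = 5.
Median ≈ 25 + ((25.5 − 23) / 6) × 5 = 27.0833

27.08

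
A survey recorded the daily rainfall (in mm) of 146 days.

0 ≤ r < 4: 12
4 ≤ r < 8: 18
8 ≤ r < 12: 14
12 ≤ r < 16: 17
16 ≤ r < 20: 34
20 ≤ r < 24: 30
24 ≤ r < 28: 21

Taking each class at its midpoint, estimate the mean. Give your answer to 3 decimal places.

Midpoints: 2, 6, 10, 14, 18, 22, 26
Σfm = 12×2 + 18×6 + 14×10 + 17×14 + 34×18 + 30×22 + 21×26 = 2328
n = Σf = 146
Mean = 2328 / 146 = 15.9452

15.945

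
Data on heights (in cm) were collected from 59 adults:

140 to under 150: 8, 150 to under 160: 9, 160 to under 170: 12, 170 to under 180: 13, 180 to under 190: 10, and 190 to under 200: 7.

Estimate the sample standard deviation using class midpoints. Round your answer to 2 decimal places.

Midpoints: 145, 155, 165, 175, 185, 195
n = 59, Σfm = 10025, mean = 169.9153
Σfm² = 1717675
Σf(m − x̄)² = Σfm² − (Σfm)²/n = 1717675 − 10025²/59 = 14274.5763
Sample variance = 14274.5763 / 58 = 246.1134
Standard deviation = √246.1134 = 15.6880

15.69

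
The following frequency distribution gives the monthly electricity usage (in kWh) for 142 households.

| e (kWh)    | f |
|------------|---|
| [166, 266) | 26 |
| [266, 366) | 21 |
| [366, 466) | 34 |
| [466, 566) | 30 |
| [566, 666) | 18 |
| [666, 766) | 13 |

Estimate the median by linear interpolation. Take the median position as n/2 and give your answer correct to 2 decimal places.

Cumulative frequencies: 26, 47, 81, 111, 129, 142
n = 142; position = n/2 = 71.
This falls in the class [366, 466): L = 366, F = 47, f = 34, h = 100.
Median ≈ 366 + ((71 − 47) / 34) × 100 = 436.5882

436.59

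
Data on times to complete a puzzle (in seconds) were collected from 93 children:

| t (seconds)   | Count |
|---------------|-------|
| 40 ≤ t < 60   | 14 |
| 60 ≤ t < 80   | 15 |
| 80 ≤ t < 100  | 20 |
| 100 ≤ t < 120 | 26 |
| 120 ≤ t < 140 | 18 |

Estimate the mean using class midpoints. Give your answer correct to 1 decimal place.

Midpoints: 50, 70, 90, 110, 130
Σfm = 14×50 + 15×70 + 20×90 + 26×110 + 18×130 = 8750
n = Σf = 93
Mean = 8750 / 93 = 94.0860

94.1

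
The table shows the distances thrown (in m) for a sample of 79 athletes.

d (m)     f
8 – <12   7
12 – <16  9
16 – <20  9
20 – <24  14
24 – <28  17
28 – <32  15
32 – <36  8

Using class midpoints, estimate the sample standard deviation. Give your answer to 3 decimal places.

7.165

Midpoints: 10, 14, 18, 22, 26, 30, 34
n = 79, Σfm = 1830, mean = 23.1646
Σfm² = 46396
Σf(m − x̄)² = Σfm² − (Σfm)²/n = 46396 − 1830²/79 = 4004.8608
Sample variance = 4004.8608 / 78 = 51.3444
Standard deviation = √51.3444 = 7.1655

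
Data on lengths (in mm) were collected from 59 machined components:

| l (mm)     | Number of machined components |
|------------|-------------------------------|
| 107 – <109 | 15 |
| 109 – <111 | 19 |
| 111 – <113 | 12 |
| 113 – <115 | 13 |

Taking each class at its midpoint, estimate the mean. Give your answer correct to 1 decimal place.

110.8

Midpoints: 108, 110, 112, 114
Σfm = 15×108 + 19×110 + 12×112 + 13×114 = 6536
n = Σf = 59
Mean = 6536 / 59 = 110.7797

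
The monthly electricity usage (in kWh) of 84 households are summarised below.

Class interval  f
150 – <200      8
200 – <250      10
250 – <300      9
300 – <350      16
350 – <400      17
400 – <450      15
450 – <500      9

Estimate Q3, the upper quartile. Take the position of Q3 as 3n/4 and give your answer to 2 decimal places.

410.00

Cumulative frequencies: 8, 18, 27, 43, 60, 75, 84
n = 84; position = 3n/4 = 63.
This falls in the class 400 – <450: L = 400, F = 60, f = 15, h = 50.
Upper quartile ≈ 400 + ((63 − 60) / 15) × 50 = 410.0000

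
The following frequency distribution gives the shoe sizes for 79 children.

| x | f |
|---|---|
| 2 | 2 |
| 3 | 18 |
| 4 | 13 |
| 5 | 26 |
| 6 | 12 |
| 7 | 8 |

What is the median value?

Cumulative frequencies: 2, 20, 33, 59, 71, 79
n = 79, so the median is the value in position (n+1)/2 = 40.
Position 40 falls at value 5.

5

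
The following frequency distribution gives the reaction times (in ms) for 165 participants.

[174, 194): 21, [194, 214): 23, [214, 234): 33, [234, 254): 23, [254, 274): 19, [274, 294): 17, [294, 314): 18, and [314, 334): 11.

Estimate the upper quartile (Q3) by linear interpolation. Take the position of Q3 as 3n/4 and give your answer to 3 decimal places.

279.588

Cumulative frequencies: 21, 44, 77, 100, 119, 136, 154, 165
n = 165; position = 3n/4 = 123.75.
This falls in the class [274, 294): L = 274, F = 119, f = 17, h = 20.
Upper quartile ≈ 274 + ((123.75 − 119) / 17) × 20 = 279.5882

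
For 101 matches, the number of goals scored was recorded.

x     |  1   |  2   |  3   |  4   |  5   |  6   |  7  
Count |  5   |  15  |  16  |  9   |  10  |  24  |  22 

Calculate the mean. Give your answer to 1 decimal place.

Values: 1, 2, 3, 4, 5, 6, 7
Σfx = 5×1 + 15×2 + 16×3 + 9×4 + 10×5 + 24×6 + 22×7 = 467
n = Σf = 101
Mean = 467 / 101 = 4.6238

4.6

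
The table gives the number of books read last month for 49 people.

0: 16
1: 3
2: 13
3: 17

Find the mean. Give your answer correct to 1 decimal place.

1.6

Values: 0, 1, 2, 3
Σfx = 16×0 + 3×1 + 13×2 + 17×3 = 80
n = Σf = 49
Mean = 80 / 49 = 1.6327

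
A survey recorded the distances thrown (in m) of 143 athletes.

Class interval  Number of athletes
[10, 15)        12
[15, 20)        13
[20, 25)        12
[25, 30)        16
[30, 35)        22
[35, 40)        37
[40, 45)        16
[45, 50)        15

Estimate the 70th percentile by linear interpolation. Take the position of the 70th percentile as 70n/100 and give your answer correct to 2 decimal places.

38.39

Cumulative frequencies: 12, 25, 37, 53, 75, 112, 128, 143
n = 143; position = 70n/100 = 100.1.
This falls in the class [35, 40): L = 35, F = 75, f = 37, h = 5.
70th percentile ≈ 35 + ((100.1 − 75) / 37) × 5 = 38.3919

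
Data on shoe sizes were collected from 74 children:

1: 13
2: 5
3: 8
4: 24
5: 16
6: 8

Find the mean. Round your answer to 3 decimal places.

3.662

Values: 1, 2, 3, 4, 5, 6
Σfx = 13×1 + 5×2 + 8×3 + 24×4 + 16×5 + 8×6 = 271
n = Σf = 74
Mean = 271 / 74 = 3.6622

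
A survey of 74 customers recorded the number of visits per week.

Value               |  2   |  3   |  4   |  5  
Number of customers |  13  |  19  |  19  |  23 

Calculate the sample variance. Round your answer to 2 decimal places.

Values: 2, 3, 4, 5
n = 74, Σfx = 274, mean = 3.7027
Σfx² = 1102
Σf(x − x̄)² = Σfx² − (Σfx)²/n = 1102 − 274²/74 = 87.4595
Sample variance = 87.4595 / 73 = 1.1981

1.20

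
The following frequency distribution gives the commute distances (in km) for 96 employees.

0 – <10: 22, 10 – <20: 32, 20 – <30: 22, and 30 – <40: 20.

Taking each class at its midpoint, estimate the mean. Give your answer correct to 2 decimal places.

Midpoints: 5, 15, 25, 35
Σfm = 22×5 + 32×15 + 22×25 + 20×35 = 1840
n = Σf = 96
Mean = 1840 / 96 = 19.1667

19.17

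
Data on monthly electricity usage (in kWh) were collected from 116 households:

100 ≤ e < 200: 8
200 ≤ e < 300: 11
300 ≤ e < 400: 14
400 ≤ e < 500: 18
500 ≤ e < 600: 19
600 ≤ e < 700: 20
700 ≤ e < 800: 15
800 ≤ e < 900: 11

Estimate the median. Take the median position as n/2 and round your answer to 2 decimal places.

536.84

Cumulative frequencies: 8, 19, 33, 51, 70, 90, 105, 116
n = 116; position = n/2 = 58.
This falls in the class 500 ≤ e < 600: L = 500, F = 51, f = 19, h = 100.
Median ≈ 500 + ((58 − 51) / 19) × 100 = 536.8421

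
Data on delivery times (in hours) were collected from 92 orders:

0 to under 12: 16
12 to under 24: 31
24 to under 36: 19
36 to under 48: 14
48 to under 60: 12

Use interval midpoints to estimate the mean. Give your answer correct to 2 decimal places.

26.74

Midpoints: 6, 18, 30, 42, 54
Σfm = 16×6 + 31×18 + 19×30 + 14×42 + 12×54 = 2460
n = Σf = 92
Mean = 2460 / 92 = 26.7391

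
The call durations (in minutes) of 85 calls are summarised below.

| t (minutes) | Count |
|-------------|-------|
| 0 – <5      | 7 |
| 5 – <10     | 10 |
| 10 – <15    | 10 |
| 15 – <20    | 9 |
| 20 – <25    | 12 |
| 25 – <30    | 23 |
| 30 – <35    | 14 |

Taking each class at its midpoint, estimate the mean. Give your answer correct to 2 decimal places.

20.38

Midpoints: 2.5, 7.5, 12.5, 17.5, 22.5, 27.5, 32.5
Σfm = 7×2.5 + 10×7.5 + 10×12.5 + 9×17.5 + 12×22.5 + 23×27.5 + 14×32.5 = 1732.5
n = Σf = 85
Mean = 1732.5 / 85 = 20.3824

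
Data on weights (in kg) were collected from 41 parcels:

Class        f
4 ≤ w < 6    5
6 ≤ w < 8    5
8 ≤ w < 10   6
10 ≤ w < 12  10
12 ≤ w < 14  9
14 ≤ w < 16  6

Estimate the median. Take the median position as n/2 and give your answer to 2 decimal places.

Cumulative frequencies: 5, 10, 16, 26, 35, 41
n = 41; position = n/2 = 20.5.
This falls in the class 10 ≤ w < 12: L = 10, F = 16, f = 10, h = 2.
Median ≈ 10 + ((20.5 − 16) / 10) × 2 = 10.9000

10.90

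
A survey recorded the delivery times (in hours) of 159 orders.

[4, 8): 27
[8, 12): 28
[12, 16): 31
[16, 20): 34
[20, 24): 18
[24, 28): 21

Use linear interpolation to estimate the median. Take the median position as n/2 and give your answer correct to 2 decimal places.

15.16

Cumulative frequencies: 27, 55, 86, 120, 138, 159
n = 159; position = n/2 = 79.5.
This falls in the class [12, 16): L = 12, F = 55, f = 31, h = 4.
Median ≈ 12 + ((79.5 − 55) / 31) × 4 = 15.1613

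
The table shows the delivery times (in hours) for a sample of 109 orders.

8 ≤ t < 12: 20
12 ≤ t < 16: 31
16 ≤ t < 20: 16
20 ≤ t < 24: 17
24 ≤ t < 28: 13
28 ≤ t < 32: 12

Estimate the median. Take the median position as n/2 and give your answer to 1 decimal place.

16.9

Cumulative frequencies: 20, 51, 67, 84, 97, 109
n = 109; position = n/2 = 54.5.
This falls in the class 16 ≤ t < 20: L = 16, F = 51, f = 16, h = 4.
Median ≈ 16 + ((54.5 − 51) / 16) × 4 = 16.8750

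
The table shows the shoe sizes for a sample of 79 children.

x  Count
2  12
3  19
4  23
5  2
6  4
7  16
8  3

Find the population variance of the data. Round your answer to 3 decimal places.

3.390

Values: 2, 3, 4, 5, 6, 7, 8
n = 79, Σfx = 343, mean = 4.3418
Σfx² = 1757
Σf(x − x̄)² = Σfx² − (Σfx)²/n = 1757 − 343²/79 = 267.7722
Population variance = 267.7722 / 79 = 3.3895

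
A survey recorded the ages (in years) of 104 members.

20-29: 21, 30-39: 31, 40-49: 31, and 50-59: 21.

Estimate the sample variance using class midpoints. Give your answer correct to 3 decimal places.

106.796

Midpoints: 24.5, 34.5, 44.5, 54.5
n = 104, Σfm = 4108, mean = 39.5000
Σfm² = 173266
Σf(m − x̄)² = Σfm² − (Σfm)²/n = 173266 − 4108²/104 = 11000.0000
Sample variance = 11000.0000 / 103 = 106.7961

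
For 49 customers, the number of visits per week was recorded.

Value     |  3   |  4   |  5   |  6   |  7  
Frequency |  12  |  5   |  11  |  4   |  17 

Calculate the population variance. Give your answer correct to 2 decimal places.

Values: 3, 4, 5, 6, 7
n = 49, Σfx = 254, mean = 5.1837
Σfx² = 1440
Σf(x − x̄)² = Σfx² − (Σfx)²/n = 1440 − 254²/49 = 123.3469
Population variance = 123.3469 / 49 = 2.5173

2.52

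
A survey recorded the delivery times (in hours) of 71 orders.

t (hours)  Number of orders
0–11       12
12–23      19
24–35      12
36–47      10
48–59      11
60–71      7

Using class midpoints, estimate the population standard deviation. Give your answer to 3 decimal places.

19.244

Midpoints: 5.5, 17.5, 29.5, 41.5, 53.5, 65.5
n = 71, Σfm = 2214.5, mean = 31.1901
Σfm² = 95363.75
Σf(m − x̄)² = Σfm² − (Σfm)²/n = 95363.75 − 2214.5²/71 = 26293.1831
Population variance = 26293.1831 / 71 = 370.3265
Standard deviation = √370.3265 = 19.2439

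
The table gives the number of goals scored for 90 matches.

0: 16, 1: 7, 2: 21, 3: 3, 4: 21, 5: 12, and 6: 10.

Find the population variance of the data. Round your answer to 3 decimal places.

3.903

Values: 0, 1, 2, 3, 4, 5, 6
n = 90, Σfx = 262, mean = 2.9111
Σfx² = 1114
Σf(x − x̄)² = Σfx² − (Σfx)²/n = 1114 − 262²/90 = 351.2889
Population variance = 351.2889 / 90 = 3.9032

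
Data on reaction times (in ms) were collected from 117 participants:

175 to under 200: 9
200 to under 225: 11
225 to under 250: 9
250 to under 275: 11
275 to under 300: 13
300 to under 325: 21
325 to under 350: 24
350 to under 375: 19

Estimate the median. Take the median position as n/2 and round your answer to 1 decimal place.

306.5

Cumulative frequencies: 9, 20, 29, 40, 53, 74, 98, 117
n = 117; position = n/2 = 58.5.
This falls in the class 300 to under 325: L = 300, F = 53, f = 21, h = 25.
Median ≈ 300 + ((58.5 − 53) / 21) × 25 = 306.5476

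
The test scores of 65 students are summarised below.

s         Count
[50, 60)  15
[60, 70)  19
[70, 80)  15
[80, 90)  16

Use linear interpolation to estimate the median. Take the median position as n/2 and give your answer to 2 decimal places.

Cumulative frequencies: 15, 34, 49, 65
n = 65; position = n/2 = 32.5.
This falls in the class [60, 70): L = 60, F = 15, f = 19, h = 10.
Median ≈ 60 + ((32.5 − 15) / 19) × 10 = 69.2105

69.21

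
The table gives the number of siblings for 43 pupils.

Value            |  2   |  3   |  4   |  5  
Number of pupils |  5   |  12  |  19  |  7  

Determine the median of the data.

4

Cumulative frequencies: 5, 17, 36, 43
n = 43, so the median is the value in position (n+1)/2 = 22.
Position 22 falls at value 4.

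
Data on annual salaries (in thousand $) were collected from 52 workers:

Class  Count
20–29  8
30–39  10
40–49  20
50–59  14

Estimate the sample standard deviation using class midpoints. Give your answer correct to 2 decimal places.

10.22

Midpoints: 24.5, 34.5, 44.5, 54.5
n = 52, Σfm = 2194, mean = 42.1923
Σfm² = 97893
Σf(m − x̄)² = Σfm² − (Σfm)²/n = 97893 − 2194²/52 = 5323.0769
Sample variance = 5323.0769 / 51 = 104.3741
Standard deviation = √104.3741 = 10.2164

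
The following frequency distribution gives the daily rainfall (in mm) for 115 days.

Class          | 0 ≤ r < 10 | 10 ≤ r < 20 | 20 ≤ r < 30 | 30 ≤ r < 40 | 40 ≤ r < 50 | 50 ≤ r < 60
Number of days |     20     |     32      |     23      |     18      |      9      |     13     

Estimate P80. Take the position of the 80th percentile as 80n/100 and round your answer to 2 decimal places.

39.44

Cumulative frequencies: 20, 52, 75, 93, 102, 115
n = 115; position = 80n/100 = 92.
This falls in the class 30 ≤ r < 40: L = 30, F = 75, f = 18, h = 10.
80th percentile ≈ 30 + ((92 − 75) / 18) × 10 = 39.4444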